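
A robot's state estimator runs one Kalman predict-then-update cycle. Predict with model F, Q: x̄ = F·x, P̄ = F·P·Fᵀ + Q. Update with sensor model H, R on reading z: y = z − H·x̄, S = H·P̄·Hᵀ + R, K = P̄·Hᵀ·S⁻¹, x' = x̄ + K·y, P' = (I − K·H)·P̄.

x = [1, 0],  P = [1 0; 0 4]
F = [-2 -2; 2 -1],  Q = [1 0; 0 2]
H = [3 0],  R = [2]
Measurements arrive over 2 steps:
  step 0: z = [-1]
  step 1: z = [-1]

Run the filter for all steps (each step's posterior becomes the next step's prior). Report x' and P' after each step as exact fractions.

step 0: x' = [-67/191, 442/191], P' = [42/191 8/191; 8/191 1766/191]
step 1: x' = [-23961/67765, -96084/67765], P' = [14974/67765 6696/67765; 6696/67765 282164/67765]

step 0: x̄ = F·x = [-2, 2]
step 0: P̄ = F·P·Fᵀ + Q = [21 4; 4 10]
step 0: y = z − H·x̄ = [5]
step 0: S = H·P̄·Hᵀ + R = [191]
step 0: K = P̄·Hᵀ·S⁻¹ = [63/191; 12/191]
step 0: x' = x̄ + K·y = [-67/191, 442/191]
step 0: P' = (I − K·H)·P̄ = [42/191 8/191; 8/191 1766/191]
step 1: x̄ = F·x = [-750/191, -576/191]
step 1: P̄ = F·P·Fᵀ + Q = [7487/191 3348/191; 3348/191 2284/191]
step 1: y = z − H·x̄ = [2059/191]
step 1: S = H·P̄·Hᵀ + R = [67765/191]
step 1: K = P̄·Hᵀ·S⁻¹ = [22461/67765; 10044/67765]
step 1: x' = x̄ + K·y = [-23961/67765, -96084/67765]
step 1: P' = (I − K·H)·P̄ = [14974/67765 6696/67765; 6696/67765 282164/67765]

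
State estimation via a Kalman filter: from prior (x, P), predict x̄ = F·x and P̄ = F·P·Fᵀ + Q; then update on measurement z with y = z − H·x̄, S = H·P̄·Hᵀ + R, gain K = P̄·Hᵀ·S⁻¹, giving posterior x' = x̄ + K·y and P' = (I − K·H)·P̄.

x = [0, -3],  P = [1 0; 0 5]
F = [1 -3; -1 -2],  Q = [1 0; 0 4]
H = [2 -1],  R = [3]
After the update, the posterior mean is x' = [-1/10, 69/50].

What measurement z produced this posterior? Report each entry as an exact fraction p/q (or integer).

z = [-2]

x̄ = F·x = [9, 6]
P̄ = F·P·Fᵀ + Q = [47 29; 29 25]
S = H·P̄·Hᵀ + R = [100]
K = P̄·Hᵀ·S⁻¹ = [13/20; 33/100]
x' − x̄ = [-91/10, -231/50] = K·y
y = (KᵀK)⁻¹·Kᵀ·(x' − x̄) = [-14]
z = y + H·x̄ = [-14] + [12] = [-2]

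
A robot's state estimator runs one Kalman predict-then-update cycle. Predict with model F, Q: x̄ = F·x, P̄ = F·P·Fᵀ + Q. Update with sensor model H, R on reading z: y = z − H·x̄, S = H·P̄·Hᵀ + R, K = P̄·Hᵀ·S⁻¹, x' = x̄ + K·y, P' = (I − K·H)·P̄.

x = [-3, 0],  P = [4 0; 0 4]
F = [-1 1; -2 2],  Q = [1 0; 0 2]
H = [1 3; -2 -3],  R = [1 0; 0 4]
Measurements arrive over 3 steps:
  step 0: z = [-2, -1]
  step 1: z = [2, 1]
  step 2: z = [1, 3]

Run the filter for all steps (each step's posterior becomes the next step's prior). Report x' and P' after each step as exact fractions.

step 0: x̄ = F·x = [3, 6]
step 0: P̄ = F·P·Fᵀ + Q = [9 16; 16 34]
step 0: y = z − H·x̄ = [-23, 23]
step 0: S = H·P̄·Hᵀ + R = [412 -468; -468 538]
step 0: K = P̄·Hᵀ·S⁻¹ = [-111/1316 -129/658; 193/658 2/329]
step 0: x' = x̄ + K·y = [81/188, -57/94]
step 0: P' = (I − K·H)·P̄ = [1143/1316 -209/658; -209/658 67/329]
step 1: x̄ = F·x = [-195/188, -195/94]
step 1: P̄ = F·P·Fᵀ + Q = [509/188 321/94; 321/94 415/47]
step 1: y = z − H·x̄ = [1741/188, -343/47]
step 1: S = H·P̄·Hᵀ + R = [19489/188 -5434/47; -5434/47 6358/47]
step 1: K = P̄·Hᵀ·S⁻¹ = [-499/5607 -11831/61677; 550/1869 107/20559]
step 1: x' = x̄ + K·y = [-9488/20559, 4199/6853]
step 1: P' = (I − K·H)·P̄ = [52813/61677 -6478/20559; -6478/20559 1392/6853]
step 2: x̄ = F·x = [3155/2937, 6310/2937]
step 2: P̄ = F·P·Fᵀ + Q = [23698/8811 29774/8811; 29774/8811 77170/8811]
step 2: y = z − H·x̄ = [-19148/2937, 34051/2937]
step 2: S = H·P̄·Hᵀ + R = [905683/8811 -1009892/8811; -1009892/8811 1181854/8811]
step 2: K = P̄·Hᵀ·S⁻¹ = [-255208/2865919 -549607/2865919; 843400/2865919 14887/2865919]
step 2: x' = x̄ + K·y = [-232792/409417, 118753/409417]
step 2: P' = (I − K·H)·P̄ = [2453636/2865919 -902948/2865919; -902948/2865919 582116/2865919]

step 0: x' = [81/188, -57/94], P' = [1143/1316 -209/658; -209/658 67/329]
step 1: x' = [-9488/20559, 4199/6853], P' = [52813/61677 -6478/20559; -6478/20559 1392/6853]
step 2: x' = [-232792/409417, 118753/409417], P' = [2453636/2865919 -902948/2865919; -902948/2865919 582116/2865919]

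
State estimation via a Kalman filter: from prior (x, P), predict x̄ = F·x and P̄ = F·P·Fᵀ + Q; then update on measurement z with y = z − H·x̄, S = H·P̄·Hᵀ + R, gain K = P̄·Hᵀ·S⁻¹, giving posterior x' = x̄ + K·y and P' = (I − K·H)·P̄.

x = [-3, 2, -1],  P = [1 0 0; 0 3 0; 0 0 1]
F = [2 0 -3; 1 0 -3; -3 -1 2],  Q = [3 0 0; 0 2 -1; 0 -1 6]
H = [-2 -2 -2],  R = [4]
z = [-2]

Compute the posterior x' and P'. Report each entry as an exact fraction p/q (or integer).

x̄ = F·x = [-3, 0, 5]
P̄ = F·P·Fᵀ + Q = [16 11 -12; 11 12 -10; -12 -10 22]
y = z − H·x̄ = [2]
S = H·P̄·Hᵀ + R = [116]
K = P̄·Hᵀ·S⁻¹ = [-15/58; -13/58; 0]
x' = x̄ + K·y = [-102/29, -13/29, 5]
P' = (I − K·H)·P̄ = [239/29 124/29 -12; 124/29 179/29 -10; -12 -10 22]

x' = [-102/29, -13/29, 5]
P' = [239/29 124/29 -12; 124/29 179/29 -10; -12 -10 22]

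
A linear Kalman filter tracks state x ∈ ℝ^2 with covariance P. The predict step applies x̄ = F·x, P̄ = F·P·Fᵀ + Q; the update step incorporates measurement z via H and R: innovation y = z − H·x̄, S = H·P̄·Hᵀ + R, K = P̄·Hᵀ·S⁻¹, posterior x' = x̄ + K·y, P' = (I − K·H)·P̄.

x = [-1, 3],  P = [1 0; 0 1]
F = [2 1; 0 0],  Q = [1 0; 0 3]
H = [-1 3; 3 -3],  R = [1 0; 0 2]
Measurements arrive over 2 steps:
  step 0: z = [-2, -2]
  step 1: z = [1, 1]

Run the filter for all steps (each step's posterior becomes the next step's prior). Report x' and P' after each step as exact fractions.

step 0: x' = [-1225/797, -837/797], P' = [498/797 270/797; 270/797 204/797]
step 1: x' = [85568/275419, 76257/275419], P' = [338059/550838 183285/550838; 183285/550838 139191/550838]

step 0: x̄ = F·x = [1, 0]
step 0: P̄ = F·P·Fᵀ + Q = [6 0; 0 3]
step 0: y = z − H·x̄ = [-1, -5]
step 0: S = H·P̄·Hᵀ + R = [34 -45; -45 83]
step 0: K = P̄·Hᵀ·S⁻¹ = [312/797 342/797; 342/797 99/797]
step 0: x' = x̄ + K·y = [-1225/797, -837/797]
step 0: P' = (I − K·H)·P̄ = [498/797 270/797; 270/797 204/797]
step 1: x̄ = F·x = [-3287/797, 0]
step 1: P̄ = F·P·Fᵀ + Q = [4073/797 0; 0 3]
step 1: y = z − H·x̄ = [-2490/797, 10658/797]
step 1: S = H·P̄·Hᵀ + R = [26389/797 -33738/797; -33738/797 59770/797]
step 1: K = P̄·Hᵀ·S⁻¹ = [105898/275419 232161/550838; 117144/275419 66141/550838]
step 1: x' = x̄ + K·y = [85568/275419, 76257/275419]
step 1: P' = (I − K·H)·P̄ = [338059/550838 183285/550838; 183285/550838 139191/550838]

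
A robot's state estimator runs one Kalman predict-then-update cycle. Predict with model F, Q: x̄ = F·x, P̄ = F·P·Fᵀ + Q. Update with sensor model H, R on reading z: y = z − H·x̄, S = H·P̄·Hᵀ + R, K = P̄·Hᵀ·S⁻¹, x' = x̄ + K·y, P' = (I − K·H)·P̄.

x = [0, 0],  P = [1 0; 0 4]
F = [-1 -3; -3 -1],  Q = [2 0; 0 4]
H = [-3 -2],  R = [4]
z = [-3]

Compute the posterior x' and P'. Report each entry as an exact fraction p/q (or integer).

x' = [49/67, 79/201]
P' = [212/67 -856/201; -856/201 4010/603]

x̄ = F·x = [0, 0]
P̄ = F·P·Fᵀ + Q = [39 15; 15 17]
y = z − H·x̄ = [-3]
S = H·P̄·Hᵀ + R = [603]
K = P̄·Hᵀ·S⁻¹ = [-49/201; -79/603]
x' = x̄ + K·y = [49/67, 79/201]
P' = (I − K·H)·P̄ = [212/67 -856/201; -856/201 4010/603]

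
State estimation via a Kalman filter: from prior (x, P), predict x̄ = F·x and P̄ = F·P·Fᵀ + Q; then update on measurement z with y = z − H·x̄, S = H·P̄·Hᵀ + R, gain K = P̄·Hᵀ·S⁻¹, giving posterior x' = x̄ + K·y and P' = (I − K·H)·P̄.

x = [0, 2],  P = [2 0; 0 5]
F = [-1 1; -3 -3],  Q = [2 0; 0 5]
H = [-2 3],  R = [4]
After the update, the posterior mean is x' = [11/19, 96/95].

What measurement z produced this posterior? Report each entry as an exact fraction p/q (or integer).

x̄ = F·x = [2, -6]
P̄ = F·P·Fᵀ + Q = [9 -9; -9 68]
S = H·P̄·Hᵀ + R = [760]
K = P̄·Hᵀ·S⁻¹ = [-9/152; 111/380]
x' − x̄ = [-27/19, 666/95] = K·y
y = (KᵀK)⁻¹·Kᵀ·(x' − x̄) = [24]
z = y + H·x̄ = [24] + [-22] = [2]

z = [2]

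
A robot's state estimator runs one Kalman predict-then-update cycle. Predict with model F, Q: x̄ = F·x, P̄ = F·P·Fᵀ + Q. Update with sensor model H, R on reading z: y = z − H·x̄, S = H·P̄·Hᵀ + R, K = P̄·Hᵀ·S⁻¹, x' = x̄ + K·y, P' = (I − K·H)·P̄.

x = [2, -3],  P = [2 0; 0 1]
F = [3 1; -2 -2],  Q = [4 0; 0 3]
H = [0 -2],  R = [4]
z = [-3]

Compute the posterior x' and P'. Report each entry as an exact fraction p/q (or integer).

x' = [55/16, 49/32]
P' = [43/4 -7/8; -7/8 15/16]

x̄ = F·x = [3, 2]
P̄ = F·P·Fᵀ + Q = [23 -14; -14 15]
y = z − H·x̄ = [1]
S = H·P̄·Hᵀ + R = [64]
K = P̄·Hᵀ·S⁻¹ = [7/16; -15/32]
x' = x̄ + K·y = [55/16, 49/32]
P' = (I − K·H)·P̄ = [43/4 -7/8; -7/8 15/16]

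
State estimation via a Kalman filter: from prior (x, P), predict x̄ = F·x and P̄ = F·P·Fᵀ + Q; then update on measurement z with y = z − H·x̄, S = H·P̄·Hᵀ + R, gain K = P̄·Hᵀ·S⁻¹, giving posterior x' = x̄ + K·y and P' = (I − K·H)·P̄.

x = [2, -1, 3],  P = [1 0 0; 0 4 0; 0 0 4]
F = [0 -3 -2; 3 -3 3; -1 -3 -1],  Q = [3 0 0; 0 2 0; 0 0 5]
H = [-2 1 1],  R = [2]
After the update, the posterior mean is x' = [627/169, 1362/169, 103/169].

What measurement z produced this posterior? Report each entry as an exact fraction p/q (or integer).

z = [1]

x̄ = F·x = [-3, 18, -2]
P̄ = F·P·Fᵀ + Q = [55 12 44; 12 83 21; 44 21 46]
S = H·P̄·Hᵀ + R = [169]
K = P̄·Hᵀ·S⁻¹ = [-54/169; 80/169; -21/169]
x' − x̄ = [1134/169, -1680/169, 441/169] = K·y
y = (KᵀK)⁻¹·Kᵀ·(x' − x̄) = [-21]
z = y + H·x̄ = [-21] + [22] = [1]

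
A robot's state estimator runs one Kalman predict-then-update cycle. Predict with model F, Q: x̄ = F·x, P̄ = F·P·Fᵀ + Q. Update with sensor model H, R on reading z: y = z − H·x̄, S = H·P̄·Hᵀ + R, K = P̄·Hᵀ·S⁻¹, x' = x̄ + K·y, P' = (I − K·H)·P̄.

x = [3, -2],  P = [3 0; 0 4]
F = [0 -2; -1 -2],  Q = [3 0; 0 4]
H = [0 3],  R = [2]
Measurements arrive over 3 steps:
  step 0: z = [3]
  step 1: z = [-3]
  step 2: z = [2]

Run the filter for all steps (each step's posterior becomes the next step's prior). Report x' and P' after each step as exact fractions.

step 0: x' = [4, 1], P' = [1667/209 32/209; 32/209 46/209]
step 1: x' = [-40346/25753, -27843/25753], P' = [97283/25753 496/25753; 496/25753 5630/25753]
step 2: x' = [3838134/2074697, 1540858/2074697], P' = [7845139/2074697 47024/2074697; 47024/2074697 449598/2074697]

step 0: x̄ = F·x = [4, 1]
step 0: P̄ = F·P·Fᵀ + Q = [19 16; 16 23]
step 0: y = z − H·x̄ = [0]
step 0: S = H·P̄·Hᵀ + R = [209]
step 0: K = P̄·Hᵀ·S⁻¹ = [48/209; 69/209]
step 0: x' = x̄ + K·y = [4, 1]
step 0: P' = (I − K·H)·P̄ = [1667/209 32/209; 32/209 46/209]
step 1: x̄ = F·x = [-2, -6]
step 1: P̄ = F·P·Fᵀ + Q = [811/209 248/209; 248/209 2815/209]
step 1: y = z − H·x̄ = [15]
step 1: S = H·P̄·Hᵀ + R = [25753/209]
step 1: K = P̄·Hᵀ·S⁻¹ = [744/25753; 8445/25753]
step 1: x' = x̄ + K·y = [-40346/25753, -27843/25753]
step 1: P' = (I − K·H)·P̄ = [97283/25753 496/25753; 496/25753 5630/25753]
step 2: x̄ = F·x = [55686/25753, 96032/25753]
step 2: P̄ = F·P·Fᵀ + Q = [99779/25753 23512/25753; 23512/25753 224799/25753]
step 2: y = z − H·x̄ = [-236590/25753]
step 2: S = H·P̄·Hᵀ + R = [2074697/25753]
step 2: K = P̄·Hᵀ·S⁻¹ = [70536/2074697; 674397/2074697]
step 2: x' = x̄ + K·y = [3838134/2074697, 1540858/2074697]
step 2: P' = (I − K·H)·P̄ = [7845139/2074697 47024/2074697; 47024/2074697 449598/2074697]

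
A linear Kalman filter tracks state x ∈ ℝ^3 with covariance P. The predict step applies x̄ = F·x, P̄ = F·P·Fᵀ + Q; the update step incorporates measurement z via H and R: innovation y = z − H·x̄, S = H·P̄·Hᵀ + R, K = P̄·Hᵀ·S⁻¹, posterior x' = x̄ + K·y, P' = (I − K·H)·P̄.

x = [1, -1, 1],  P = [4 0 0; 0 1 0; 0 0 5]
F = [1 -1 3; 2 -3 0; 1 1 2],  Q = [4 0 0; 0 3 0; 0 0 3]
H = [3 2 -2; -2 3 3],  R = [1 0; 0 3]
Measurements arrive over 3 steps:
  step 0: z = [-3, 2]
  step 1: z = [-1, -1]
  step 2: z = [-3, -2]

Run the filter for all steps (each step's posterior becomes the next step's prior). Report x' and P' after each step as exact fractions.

step 0: x' = [-180977/90395, 39004/90395, -99569/90395], P' = [1584798/90395 -657441/90395 1704861/90395; -657441/90395 285832/90395 -705427/90395; 1704861/90395 -705427/90395 1846952/90395]
step 1: x' = [13674416804/44051832697, -24609687788/44051832697, 17638774571/44051832697], P' = [158349700344/44051832697 -62132683482/44051832697 168957866412/44051832697; -62132683482/44051832697 30662935035/44051832697 -65396886567/44051832697; 168957866412/44051832697 -65396886567/44051832697 186509662927/44051832697]
step 2: x' = [-7840040784416851/4454287151975081, -1542956488848514/4454287151975081, -6655346461747612/4454287151975081], P' = [15859258722161520/4454287151975081 -6228515872012212/4454287151975081 16918054469978406/4454287151975081; -6228515872012212/4454287151975081 3081132721160841/4454287151975081 -6553697093629350/4454287151975081; 16918054469978406/4454287151975081 -6553697093629350/4454287151975081 18677687541597841/4454287151975081]

step 0: x̄ = F·x = [5, 5, 2]
step 0: P̄ = F·P·Fᵀ + Q = [54 11 33; 11 28 5; 33 5 28]
step 0: y = z − H·x̄ = [-24, -9]
step 0: S = H·P̄·Hᵀ + R = [407 160; 160 285]
step 0: K = P̄·Hᵀ·S⁻¹ = [5958/18079 -9112/90395; 2039/18079 18699/90395; 1965/18079 4951/90395]
step 0: x' = x̄ + K·y = [-180977/90395, 39004/90395, -99569/90395]
step 0: P' = (I − K·H)·P̄ = [1584798/90395 -657441/90395 1704861/90395; -657441/90395 285832/90395 -705427/90395; 1704861/90395 -705427/90395 1846952/90395]
step 1: x̄ = F·x = [-518688/90395, -478966/90395, -341111/90395]
step 1: P̄ = F·P·Fᵀ + Q = [34631388/90395 23892306/90395 20199556/90395; 23892306/90395 17072157/90395 14021547/90395; 20199556/90395 14021547/90395 12212477/90395]
step 1: y = z − H·x̄ = [1741379/90395, 266492/18079]
step 1: S = H·P̄·Hᵀ + R = [361052047/90395 40685102/18079; 40685102/18079 25128789/18079]
step 1: K = P̄·Hᵀ·S⁻¹ = [12868001244/44051832697 1258716034/44051832697; 5721592758/44051832697 6687837456/44051832697; 3060500248/44051832697 8474198752/44051832697]
step 1: x' = x̄ + K·y = [13674416804/44051832697, -24609687788/44051832697, 17638774571/44051832697]
step 1: P' = (I − K·H)·P̄ = [158349700344/44051832697 -62132683482/44051832697 168957866412/44051832697; -62132683482/44051832697 30662935035/44051832697 -65396886567/44051832697; 168957866412/44051832697 -65396886567/44051832697 186509662927/44051832697]
step 2: x̄ = F·x = [91200428305/44051832697, 101177896972/44051832697, 24342278158/44051832697]
step 2: P̄ = F·P·Fᵀ + Q = [3574200817348/44051832697 2321670800778/44051832697 2026137188364/44051832697; 2321670800778/44051832697 1787112916566/44051832697 1355056064115/44051832697; 2026137188364/44051832697 1355056064115/44051832697 1357185337594/44051832697]
step 2: y = z − H·x̄ = [-559428020634/44051832697, -282263334174/44051832697]
step 2: S = H·P̄·Hᵀ + R = [37495007041517/44051832697 19082498022366/44051832697; 19082498022366/44051832697 14944956339289/44051832697]
step 2: K = P̄·Hᵀ·S⁻¹ = [1284635482503324/4454287151975081 116699449858514/4454287151975081; 584112013543746/4454287151975081 679779542206299/4454287151975081; 291394139480836/4454287151975081 845287467982887/4454287151975081]
step 2: x' = x̄ + K·y = [-7840040784416851/4454287151975081, -1542956488848514/4454287151975081, -6655346461747612/4454287151975081]
step 2: P' = (I − K·H)·P̄ = [15859258722161520/4454287151975081 -6228515872012212/4454287151975081 16918054469978406/4454287151975081; -6228515872012212/4454287151975081 3081132721160841/4454287151975081 -6553697093629350/4454287151975081; 16918054469978406/4454287151975081 -6553697093629350/4454287151975081 18677687541597841/4454287151975081]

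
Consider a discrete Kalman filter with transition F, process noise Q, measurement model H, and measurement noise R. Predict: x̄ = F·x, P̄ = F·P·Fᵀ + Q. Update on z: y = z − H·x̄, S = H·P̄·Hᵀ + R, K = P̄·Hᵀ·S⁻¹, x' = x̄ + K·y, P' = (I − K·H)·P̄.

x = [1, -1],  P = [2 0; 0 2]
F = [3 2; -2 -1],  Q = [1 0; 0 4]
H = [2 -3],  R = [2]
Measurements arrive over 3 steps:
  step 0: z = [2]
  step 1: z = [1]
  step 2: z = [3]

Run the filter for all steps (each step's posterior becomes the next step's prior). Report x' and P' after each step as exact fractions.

step 0: x̄ = F·x = [1, -1]
step 0: P̄ = F·P·Fᵀ + Q = [27 -16; -16 14]
step 0: y = z − H·x̄ = [-3]
step 0: S = H·P̄·Hᵀ + R = [428]
step 0: K = P̄·Hᵀ·S⁻¹ = [51/214; -37/214]
step 0: x' = x̄ + K·y = [61/214, -103/214]
step 0: P' = (I − K·H)·P̄ = [288/107 175/107; 175/107 129/107]
step 1: x̄ = F·x = [-23/214, -19/214]
step 1: P̄ = F·P·Fᵀ + Q = [5315/107 -3211/107; -3211/107 2409/107]
step 1: y = z − H·x̄ = [203/214]
step 1: S = H·P̄·Hᵀ + R = [81687/107]
step 1: K = P̄·Hᵀ·S⁻¹ = [20263/81687; -13649/81687]
step 1: x' = x̄ + K·y = [10442/81687, -20200/81687]
step 1: P' = (I − K·H)·P̄ = [220348/81687 133390/81687; 133390/81687 98026/81687]
step 2: x̄ = F·x = [-9074/81687, -228/27229]
step 2: P̄ = F·P·Fᵀ + Q = [4057603/81687 -817290/27229; -817290/27229 613242/27229]
step 2: y = z − H·x̄ = [261157/81687]
step 2: S = H·P̄·Hᵀ + R = [62373760/81687]
step 2: K = P̄·Hᵀ·S⁻¹ = [483463/1949180; -5211459/31186880]
step 2: x' = x̄ + K·y = [1329133/1949180, -16922409/31186880]
step 2: P' = (I − K·H)·P̄ = [1314259/487295 1591191/974590; 1591191/974590 18709857/15593440]

step 0: x' = [61/214, -103/214], P' = [288/107 175/107; 175/107 129/107]
step 1: x' = [10442/81687, -20200/81687], P' = [220348/81687 133390/81687; 133390/81687 98026/81687]
step 2: x' = [1329133/1949180, -16922409/31186880], P' = [1314259/487295 1591191/974590; 1591191/974590 18709857/15593440]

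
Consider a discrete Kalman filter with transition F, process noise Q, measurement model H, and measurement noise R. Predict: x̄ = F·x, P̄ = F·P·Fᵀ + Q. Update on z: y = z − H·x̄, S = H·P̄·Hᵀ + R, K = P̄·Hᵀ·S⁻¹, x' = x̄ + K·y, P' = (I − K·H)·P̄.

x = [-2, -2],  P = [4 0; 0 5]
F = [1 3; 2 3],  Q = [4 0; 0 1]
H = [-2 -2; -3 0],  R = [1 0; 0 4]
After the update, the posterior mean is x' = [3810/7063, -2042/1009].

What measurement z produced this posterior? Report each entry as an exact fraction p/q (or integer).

z = [3, -2]

x̄ = F·x = [-8, -10]
P̄ = F·P·Fᵀ + Q = [53 53; 53 62]
S = H·P̄·Hᵀ + R = [885 636; 636 481]
K = P̄·Hᵀ·S⁻¹ = [-848/21189 -1961/7063; -1358/3027 265/1009]
x' − x̄ = [60314/7063, 8048/1009] = K·y
y = (KᵀK)⁻¹·Kᵀ·(x' − x̄) = [-33, -26]
z = y + H·x̄ = [-33, -26] + [36, 24] = [3, -2]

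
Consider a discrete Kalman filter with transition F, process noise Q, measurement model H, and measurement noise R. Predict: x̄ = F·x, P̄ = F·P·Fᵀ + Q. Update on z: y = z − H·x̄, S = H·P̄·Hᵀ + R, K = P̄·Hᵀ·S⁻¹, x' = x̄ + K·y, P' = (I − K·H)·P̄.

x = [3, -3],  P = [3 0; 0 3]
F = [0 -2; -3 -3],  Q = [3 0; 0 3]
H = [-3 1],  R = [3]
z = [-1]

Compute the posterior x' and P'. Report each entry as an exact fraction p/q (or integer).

x' = [21/29, 17/29]
P' = [192/29 549/29; 549/29 1650/29]

x̄ = F·x = [6, 0]
P̄ = F·P·Fᵀ + Q = [15 18; 18 57]
y = z − H·x̄ = [17]
S = H·P̄·Hᵀ + R = [87]
K = P̄·Hᵀ·S⁻¹ = [-9/29; 1/29]
x' = x̄ + K·y = [21/29, 17/29]
P' = (I − K·H)·P̄ = [192/29 549/29; 549/29 1650/29]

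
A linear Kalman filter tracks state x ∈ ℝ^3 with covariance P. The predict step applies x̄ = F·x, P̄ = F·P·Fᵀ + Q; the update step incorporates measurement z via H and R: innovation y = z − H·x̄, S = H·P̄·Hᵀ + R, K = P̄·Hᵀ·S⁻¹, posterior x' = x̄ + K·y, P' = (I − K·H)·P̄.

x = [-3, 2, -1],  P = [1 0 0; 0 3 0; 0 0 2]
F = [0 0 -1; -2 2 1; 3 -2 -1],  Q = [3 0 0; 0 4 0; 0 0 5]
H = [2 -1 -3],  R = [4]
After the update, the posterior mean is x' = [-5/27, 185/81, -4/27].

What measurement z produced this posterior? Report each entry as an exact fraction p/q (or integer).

x̄ = F·x = [1, 9, -12]
P̄ = F·P·Fᵀ + Q = [5 -2 2; -2 22 -20; 2 -20 28]
S = H·P̄·Hᵀ + R = [162]
K = P̄·Hᵀ·S⁻¹ = [1/27; 17/81; -10/27]
x' − x̄ = [-32/27, -544/81, 320/27] = K·y
y = (KᵀK)⁻¹·Kᵀ·(x' − x̄) = [-32]
z = y + H·x̄ = [-32] + [29] = [-3]

z = [-3]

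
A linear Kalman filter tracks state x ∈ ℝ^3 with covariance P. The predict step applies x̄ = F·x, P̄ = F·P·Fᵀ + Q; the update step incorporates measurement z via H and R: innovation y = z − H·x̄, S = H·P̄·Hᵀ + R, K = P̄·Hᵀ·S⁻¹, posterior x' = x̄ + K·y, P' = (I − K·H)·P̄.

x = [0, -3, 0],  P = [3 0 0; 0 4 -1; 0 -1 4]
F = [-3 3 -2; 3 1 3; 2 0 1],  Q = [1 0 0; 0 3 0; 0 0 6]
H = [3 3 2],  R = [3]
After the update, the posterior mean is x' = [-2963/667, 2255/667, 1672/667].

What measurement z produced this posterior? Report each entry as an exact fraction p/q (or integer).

x̄ = F·x = [-9, -3, 0]
P̄ = F·P·Fᵀ + Q = [92 -46 -29; -46 64 29; -29 29 22]
S = H·P̄·Hᵀ + R = [667]
K = P̄·Hᵀ·S⁻¹ = [80/667; 112/667; 44/667]
x' − x̄ = [3040/667, 4256/667, 1672/667] = K·y
y = (KᵀK)⁻¹·Kᵀ·(x' − x̄) = [38]
z = y + H·x̄ = [38] + [-36] = [2]

z = [2]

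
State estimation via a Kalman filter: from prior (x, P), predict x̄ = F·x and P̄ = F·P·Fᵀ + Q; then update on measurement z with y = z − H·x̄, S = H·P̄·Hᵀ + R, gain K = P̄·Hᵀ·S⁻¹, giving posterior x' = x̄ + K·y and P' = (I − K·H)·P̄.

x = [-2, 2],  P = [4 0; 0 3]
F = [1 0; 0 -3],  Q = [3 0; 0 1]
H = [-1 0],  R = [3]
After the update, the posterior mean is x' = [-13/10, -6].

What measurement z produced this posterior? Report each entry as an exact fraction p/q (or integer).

z = [1]

x̄ = F·x = [-2, -6]
P̄ = F·P·Fᵀ + Q = [7 0; 0 28]
S = H·P̄·Hᵀ + R = [10]
K = P̄·Hᵀ·S⁻¹ = [-7/10; 0]
x' − x̄ = [7/10, 0] = K·y
y = (KᵀK)⁻¹·Kᵀ·(x' − x̄) = [-1]
z = y + H·x̄ = [-1] + [2] = [1]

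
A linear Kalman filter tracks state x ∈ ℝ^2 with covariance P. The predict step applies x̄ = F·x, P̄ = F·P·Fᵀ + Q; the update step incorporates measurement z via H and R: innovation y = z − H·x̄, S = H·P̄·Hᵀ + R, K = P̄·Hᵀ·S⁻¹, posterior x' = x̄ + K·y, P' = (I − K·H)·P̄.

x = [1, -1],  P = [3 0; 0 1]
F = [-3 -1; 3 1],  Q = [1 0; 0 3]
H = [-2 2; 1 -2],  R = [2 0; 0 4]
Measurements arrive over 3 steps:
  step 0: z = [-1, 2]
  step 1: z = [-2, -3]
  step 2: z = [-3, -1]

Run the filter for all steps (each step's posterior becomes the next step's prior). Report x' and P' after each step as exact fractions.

step 0: x' = [108/1427, -795/1427], P' = [1496/1427 1038/1427; 1038/1427 1159/1427]
step 1: x' = [43503/45841, 69371/137523], P' = [95111/91682 132241/183364; 132241/183364 889693/1100184]
step 2: x' = [771775841/840705613, -95107245/840705613], P' = [871969924/840705613 606210372/840705613; 606210372/840705613 679801456/840705613]

step 0: x̄ = F·x = [-2, 2]
step 0: P̄ = F·P·Fᵀ + Q = [29 -28; -28 31]
step 0: y = z − H·x̄ = [-9, 8]
step 0: S = H·P̄·Hᵀ + R = [466 -350; -350 269]
step 0: K = P̄·Hᵀ·S⁻¹ = [-458/1427 -145/1427; 121/1427 -320/1427]
step 0: x' = x̄ + K·y = [108/1427, -795/1427]
step 0: P' = (I − K·H)·P̄ = [1496/1427 1038/1427; 1038/1427 1159/1427]
step 1: x̄ = F·x = [471/1427, -471/1427]
step 1: P̄ = F·P·Fᵀ + Q = [22278/1427 -20851/1427; -20851/1427 25132/1427]
step 1: y = z − H·x̄ = [-970/1427, -5694/1427]
step 1: S = H·P̄·Hᵀ + R = [359302/1427 -270190/1427; -270190/1427 211918/1427]
step 1: K = P̄·Hᵀ·S⁻¹ = [-57981/183364 -18565/183364; 96247/1100184 -246485/1100184]
step 1: x' = x̄ + K·y = [43503/45841, 69371/137523]
step 1: P' = (I − K·H)·P̄ = [95111/91682 132241/183364; 132241/183364 889693/1100184]
step 2: x̄ = F·x = [-460898/137523, 460898/137523]
step 2: P̄ = F·P·Fᵀ + Q = [17022541/1100184 -15922357/1100184; -15922357/1100184 19222909/1100184]
step 2: y = z − H·x̄ = [-2256161/137523, 415057/45841]
step 2: S = H·P̄·Hᵀ + R = [34320128/137523 -17205905/91682; -17205905/91682 54001447/366728]
step 2: K = P̄·Hᵀ·S⁻¹ = [-265759552/840705613 -85112705/840705613; 73591084/840705613 -188348135/840705613]
step 2: x' = x̄ + K·y = [771775841/840705613, -95107245/840705613]
step 2: P' = (I − K·H)·P̄ = [871969924/840705613 606210372/840705613; 606210372/840705613 679801456/840705613]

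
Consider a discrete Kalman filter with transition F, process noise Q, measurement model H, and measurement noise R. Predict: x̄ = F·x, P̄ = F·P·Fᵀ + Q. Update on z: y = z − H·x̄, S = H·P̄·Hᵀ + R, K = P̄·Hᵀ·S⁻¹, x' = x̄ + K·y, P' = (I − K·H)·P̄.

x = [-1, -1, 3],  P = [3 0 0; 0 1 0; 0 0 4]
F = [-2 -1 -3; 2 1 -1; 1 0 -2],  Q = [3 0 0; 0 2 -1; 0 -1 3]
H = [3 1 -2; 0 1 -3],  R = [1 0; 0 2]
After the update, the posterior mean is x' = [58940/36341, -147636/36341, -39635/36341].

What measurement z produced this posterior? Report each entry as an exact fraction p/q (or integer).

z = [3, -1]

x̄ = F·x = [-6, -6, -7]
P̄ = F·P·Fᵀ + Q = [52 -1 18; -1 19 13; 18 13 22]
S = H·P̄·Hᵀ + R = [302 -79; -79 141]
K = P̄·Hᵀ·S⁻¹ = [12434/36341 -7209/36341; -2990/36341 -6830/36341; -944/36341 -14189/36341]
x' − x̄ = [276986/36341, 70410/36341, 214752/36341] = K·y
y = (KᵀK)⁻¹·Kᵀ·(x' − x̄) = [13, -16]
z = y + H·x̄ = [13, -16] + [-10, 15] = [3, -1]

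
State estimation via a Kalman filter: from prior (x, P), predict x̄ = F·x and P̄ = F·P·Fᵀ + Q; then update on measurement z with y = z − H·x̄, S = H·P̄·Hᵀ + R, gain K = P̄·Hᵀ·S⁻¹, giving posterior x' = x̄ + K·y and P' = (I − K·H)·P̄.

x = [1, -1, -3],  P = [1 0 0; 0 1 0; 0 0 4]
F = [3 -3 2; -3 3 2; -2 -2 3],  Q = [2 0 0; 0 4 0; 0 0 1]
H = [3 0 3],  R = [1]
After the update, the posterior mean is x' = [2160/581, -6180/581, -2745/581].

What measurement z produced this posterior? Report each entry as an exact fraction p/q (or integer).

x̄ = F·x = [0, -12, -9]
P̄ = F·P·Fᵀ + Q = [36 -2 24; -2 38 24; 24 24 45]
S = H·P̄·Hᵀ + R = [1162]
K = P̄·Hᵀ·S⁻¹ = [90/581; 33/581; 207/1162]
x' − x̄ = [2160/581, 792/581, 2484/581] = K·y
y = (KᵀK)⁻¹·Kᵀ·(x' − x̄) = [24]
z = y + H·x̄ = [24] + [-27] = [-3]

z = [-3]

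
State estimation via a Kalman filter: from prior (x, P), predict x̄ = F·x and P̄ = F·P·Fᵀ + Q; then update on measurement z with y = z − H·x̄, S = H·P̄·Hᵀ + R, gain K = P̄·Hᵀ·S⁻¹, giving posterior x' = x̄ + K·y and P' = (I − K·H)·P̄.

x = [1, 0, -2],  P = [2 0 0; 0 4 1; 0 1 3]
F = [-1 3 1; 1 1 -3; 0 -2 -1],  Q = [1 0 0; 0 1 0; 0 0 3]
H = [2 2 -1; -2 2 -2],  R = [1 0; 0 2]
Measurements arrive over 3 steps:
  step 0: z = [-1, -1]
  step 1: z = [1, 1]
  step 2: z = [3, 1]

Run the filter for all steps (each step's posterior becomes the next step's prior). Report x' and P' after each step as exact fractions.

step 0: x' = [-8546/30699, 7634/30699, 9436/10233], P' = [19894/30699 -41731/30699 -17636/10233; -41731/30699 117118/30699 49286/10233; -17636/10233 49286/10233 21802/3411]
step 1: x' = [17859538/58652907, -8706146/19550969, -135119401/117305814], P' = [30246208/58652907 -18212267/19550969 -137834941/117305814; -18212267/19550969 47728416/19550969 119602511/39101938; -137834941/117305814 119602511/39101938 970568143/234611628]
step 2: x' = [195375726437/388764458315, 74651782331/77752891663, -5477265098/77752891663], P' = [595050030451/1166293374945 -214227011362/233258674989 -90036398429/77752891663; -214227011362/233258674989 561978850415/233258674989 234612084563/77752891663; -90036398429/77752891663 234612084563/77752891663 317500197137/77752891663]

step 0: x̄ = F·x = [-3, 7, 2]
step 0: P̄ = F·P·Fᵀ + Q = [48 -7 -32; -7 28 6; -32 6 26]
step 0: y = z − H·x̄ = [-7, -17]
step 0: S = H·P̄·Hᵀ + R = [379 0; 0 162]
step 0: K = P̄·Hᵀ·S⁻¹ = [114/379 -23/81; 36/379 29/81; -78/379 4/27]
step 0: x' = x̄ + K·y = [-8546/30699, 7634/30699, 9436/10233]
step 0: P' = (I − K·H)·P̄ = [19894/30699 -41731/30699 -17636/10233; -41731/30699 117118/30699 49286/10233; -17636/10233 49286/10233 21802/3411]
step 1: x̄ = F·x = [59756/30699, -28612/10233, -43576/30699]
step 1: P̄ = F·P·Fᵀ + Q = [2544223/30699 -578384/10233 -1774586/30699; -578384/10233 142279/3411 410026/10233; -1774586/30699 410026/10233 1348219/30699]
step 1: y = z − H·x̄ = [39283/30699, 234731/30699]
step 1: S = H·P̄·Hᵀ + R = [4974670/30699 -6189706/30699; -6189706/30699 10597114/30699]
step 1: K = P̄·Hᵀ·S⁻¹ = [40272569/117305814 -31931077/117305814; -1537915/39101938 12278855/39101938; -86677775/234611628 22716805/234611628]
step 1: x' = x̄ + K·y = [17859538/58652907, -8706146/19550969, -135119401/117305814]
step 1: P' = (I − K·H)·P̄ = [30246208/58652907 -18212267/19550969 -137834941/117305814; -18212267/19550969 47728416/19550969 119602511/39101938; -137834941/117305814 119602511/39101938 970568143/234611628]
step 2: x̄ = F·x = [-109183035/39101938, 388840403/117305814, 239593153/117305814]
step 2: P̄ = F·P·Fᵀ + Q = [4216382305/78203876 -2865053583/78203876 -2902617905/78203876; -2865053583/78203876 6574685227/234611628 6067062065/234611628; -2902617905/78203876 6067062065/234611628 6835827259/234611628]
step 2: y = z − H·x̄ = [156309333/39101938, -418143448/58652907]
step 2: S = H·P̄·Hᵀ + R = [8589216021/78203876 -4935476199/39101938; -4935476199/39101938 13817455153/58652907]
step 2: K = P̄·Hᵀ·S⁻¹ = [398375923717/1166293374945 -105213036942/388764458315; -8332575583/233258674989 24123202696/77752891663; -28348824869/77752891663 7148285855/77752891663]
step 2: x' = x̄ + K·y = [195375726437/388764458315, 74651782331/77752891663, -5477265098/77752891663]
step 2: P' = (I − K·H)·P̄ = [595050030451/1166293374945 -214227011362/233258674989 -90036398429/77752891663; -214227011362/233258674989 561978850415/233258674989 234612084563/77752891663; -90036398429/77752891663 234612084563/77752891663 317500197137/77752891663]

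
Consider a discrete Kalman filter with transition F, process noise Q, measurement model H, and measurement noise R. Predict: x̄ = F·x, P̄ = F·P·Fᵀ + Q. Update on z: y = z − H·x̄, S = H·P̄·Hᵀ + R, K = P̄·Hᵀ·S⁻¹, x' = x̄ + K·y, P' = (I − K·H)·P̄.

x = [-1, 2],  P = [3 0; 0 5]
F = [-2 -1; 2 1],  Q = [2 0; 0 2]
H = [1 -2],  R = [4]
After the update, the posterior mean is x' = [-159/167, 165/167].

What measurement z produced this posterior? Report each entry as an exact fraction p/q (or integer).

x̄ = F·x = [0, 0]
P̄ = F·P·Fᵀ + Q = [19 -17; -17 19]
S = H·P̄·Hᵀ + R = [167]
K = P̄·Hᵀ·S⁻¹ = [53/167; -55/167]
x' − x̄ = [-159/167, 165/167] = K·y
y = (KᵀK)⁻¹·Kᵀ·(x' − x̄) = [-3]
z = y + H·x̄ = [-3] + [0] = [-3]

z = [-3]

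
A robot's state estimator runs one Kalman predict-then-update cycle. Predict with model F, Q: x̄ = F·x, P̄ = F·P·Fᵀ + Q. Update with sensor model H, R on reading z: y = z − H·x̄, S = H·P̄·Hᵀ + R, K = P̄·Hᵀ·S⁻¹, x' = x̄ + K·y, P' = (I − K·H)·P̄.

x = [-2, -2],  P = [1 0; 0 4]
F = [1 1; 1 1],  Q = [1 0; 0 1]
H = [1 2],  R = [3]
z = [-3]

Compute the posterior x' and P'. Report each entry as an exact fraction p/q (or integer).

x̄ = F·x = [-4, -4]
P̄ = F·P·Fᵀ + Q = [6 5; 5 6]
y = z − H·x̄ = [9]
S = H·P̄·Hᵀ + R = [53]
K = P̄·Hᵀ·S⁻¹ = [16/53; 17/53]
x' = x̄ + K·y = [-68/53, -59/53]
P' = (I − K·H)·P̄ = [62/53 -7/53; -7/53 29/53]

x' = [-68/53, -59/53]
P' = [62/53 -7/53; -7/53 29/53]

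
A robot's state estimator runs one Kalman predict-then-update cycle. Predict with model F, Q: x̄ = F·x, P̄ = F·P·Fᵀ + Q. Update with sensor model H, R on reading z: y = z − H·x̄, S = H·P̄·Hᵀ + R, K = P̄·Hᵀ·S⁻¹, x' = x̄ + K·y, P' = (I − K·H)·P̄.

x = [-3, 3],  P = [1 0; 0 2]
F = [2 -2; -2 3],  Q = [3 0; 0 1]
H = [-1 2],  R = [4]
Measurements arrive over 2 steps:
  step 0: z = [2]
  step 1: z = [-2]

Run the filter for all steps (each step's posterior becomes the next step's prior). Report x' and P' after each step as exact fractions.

step 0: x̄ = F·x = [-12, 15]
step 0: P̄ = F·P·Fᵀ + Q = [15 -16; -16 23]
step 0: y = z − H·x̄ = [-40]
step 0: S = H·P̄·Hᵀ + R = [175]
step 0: K = P̄·Hᵀ·S⁻¹ = [-47/175; 62/175]
step 0: x' = x̄ + K·y = [-44/35, 29/35]
step 0: P' = (I − K·H)·P̄ = [416/175 114/175; 114/175 181/175]
step 1: x̄ = F·x = [-146/35, 5]
step 1: P̄ = F·P·Fᵀ + Q = [2001/175 -46/5; -46/5 12]
step 1: y = z − H·x̄ = [-566/35]
step 1: S = H·P̄·Hᵀ + R = [17541/175]
step 1: K = P̄·Hᵀ·S⁻¹ = [-5221/17541; 5810/17541]
step 1: x' = x̄ + K·y = [11260/17541, -6251/17541]
step 1: P' = (I − K·H)·P̄ = [44804/17541 11960/17541; 11960/17541 17600/17541]

step 0: x' = [-44/35, 29/35], P' = [416/175 114/175; 114/175 181/175]
step 1: x' = [11260/17541, -6251/17541], P' = [44804/17541 11960/17541; 11960/17541 17600/17541]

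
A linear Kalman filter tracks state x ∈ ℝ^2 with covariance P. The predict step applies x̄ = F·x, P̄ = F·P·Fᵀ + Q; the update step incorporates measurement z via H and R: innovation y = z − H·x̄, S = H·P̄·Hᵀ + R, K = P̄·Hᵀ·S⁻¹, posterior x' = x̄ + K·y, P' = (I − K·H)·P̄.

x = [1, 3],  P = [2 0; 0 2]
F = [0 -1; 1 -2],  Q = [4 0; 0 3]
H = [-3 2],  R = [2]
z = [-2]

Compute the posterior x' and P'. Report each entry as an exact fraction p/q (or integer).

x̄ = F·x = [-3, -5]
P̄ = F·P·Fᵀ + Q = [6 4; 4 13]
y = z − H·x̄ = [-1]
S = H·P̄·Hᵀ + R = [60]
K = P̄·Hᵀ·S⁻¹ = [-1/6; 7/30]
x' = x̄ + K·y = [-17/6, -157/30]
P' = (I − K·H)·P̄ = [13/3 19/3; 19/3 146/15]

x' = [-17/6, -157/30]
P' = [13/3 19/3; 19/3 146/15]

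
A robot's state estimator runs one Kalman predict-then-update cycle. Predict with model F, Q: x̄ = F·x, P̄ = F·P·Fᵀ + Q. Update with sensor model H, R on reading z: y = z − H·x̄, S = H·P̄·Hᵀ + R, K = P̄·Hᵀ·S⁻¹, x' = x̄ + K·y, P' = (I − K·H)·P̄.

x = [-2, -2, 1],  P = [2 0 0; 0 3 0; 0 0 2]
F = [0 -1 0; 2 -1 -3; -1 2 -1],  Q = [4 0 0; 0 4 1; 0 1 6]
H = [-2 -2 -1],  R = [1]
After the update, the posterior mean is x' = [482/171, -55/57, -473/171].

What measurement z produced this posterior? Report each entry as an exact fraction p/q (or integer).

x̄ = F·x = [2, -5, -3]
P̄ = F·P·Fᵀ + Q = [7 3 -6; 3 33 -3; -6 -3 22]
S = H·P̄·Hᵀ + R = [171]
K = P̄·Hᵀ·S⁻¹ = [-14/171; -23/57; -4/171]
x' − x̄ = [140/171, 230/57, 40/171] = K·y
y = (KᵀK)⁻¹·Kᵀ·(x' − x̄) = [-10]
z = y + H·x̄ = [-10] + [9] = [-1]

z = [-1]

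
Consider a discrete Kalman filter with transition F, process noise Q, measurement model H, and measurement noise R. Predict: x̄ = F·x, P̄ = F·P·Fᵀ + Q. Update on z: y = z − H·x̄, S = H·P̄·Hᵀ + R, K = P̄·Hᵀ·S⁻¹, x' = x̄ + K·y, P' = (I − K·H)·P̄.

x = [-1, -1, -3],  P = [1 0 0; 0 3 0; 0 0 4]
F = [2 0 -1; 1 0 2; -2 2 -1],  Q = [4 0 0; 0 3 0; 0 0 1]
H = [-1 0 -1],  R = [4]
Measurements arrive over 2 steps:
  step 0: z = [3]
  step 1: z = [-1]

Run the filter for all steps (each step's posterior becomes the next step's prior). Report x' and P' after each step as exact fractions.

step 0: x' = [-47/37, -147/37, -36/37], P' = [300/37 -30/37 -252/37; -30/37 484/37 -34/37; -252/37 -34/37 336/37]
step 1: x' = [302/185, -2821/555, -499/555], P' = [65804/1295 -1772/185 -63436/1295; -1772/185 7061/555 4724/555; -63436/1295 4724/555 198152/3885]

step 0: x̄ = F·x = [1, -7, 3]
step 0: P̄ = F·P·Fᵀ + Q = [12 -6 0; -6 20 -10; 0 -10 21]
step 0: y = z − H·x̄ = [7]
step 0: S = H·P̄·Hᵀ + R = [37]
step 0: K = P̄·Hᵀ·S⁻¹ = [-12/37; 16/37; -21/37]
step 0: x' = x̄ + K·y = [-47/37, -147/37, -36/37]
step 0: P' = (I − K·H)·P̄ = [300/37 -30/37 -252/37; -30/37 484/37 -34/37; -252/37 -34/37 336/37]
step 1: x̄ = F·x = [-58/37, -119/37, -164/37]
step 1: P̄ = F·P·Fᵀ + Q = [2692/37 -828/37 -916/37; -828/37 747/37 -208/37; -916/37 -208/37 2877/37]
step 1: y = z − H·x̄ = [-7]
step 1: S = H·P̄·Hᵀ + R = [105]
step 1: K = P̄·Hᵀ·S⁻¹ = [-16/35; 4/15; -53/105]
step 1: x' = x̄ + K·y = [302/185, -2821/555, -499/555]
step 1: P' = (I − K·H)·P̄ = [65804/1295 -1772/185 -63436/1295; -1772/185 7061/555 4724/555; -63436/1295 4724/555 198152/3885]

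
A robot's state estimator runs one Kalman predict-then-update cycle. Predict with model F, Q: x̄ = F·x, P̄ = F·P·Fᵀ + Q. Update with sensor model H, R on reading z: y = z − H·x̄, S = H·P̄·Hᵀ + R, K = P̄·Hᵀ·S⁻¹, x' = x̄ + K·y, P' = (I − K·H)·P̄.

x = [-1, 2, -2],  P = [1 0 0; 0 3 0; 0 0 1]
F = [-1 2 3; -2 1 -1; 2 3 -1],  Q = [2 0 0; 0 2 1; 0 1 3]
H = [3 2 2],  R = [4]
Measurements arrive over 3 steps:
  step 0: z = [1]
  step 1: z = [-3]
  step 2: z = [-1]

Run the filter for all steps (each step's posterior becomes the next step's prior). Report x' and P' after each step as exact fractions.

step 0: x' = [-59/14, 109/24, 131/56], P' = [93/14 -23/8 -379/56; -23/8 617/96 -63/32; -379/56 -63/32 2797/224]
step 1: x' = [-164277/113053, -687234/1243583, 1654630/1243583], P' = [7816000/113053 -2212602/113053 -9457264/113053; -2212602/113053 9766411/1243583 27047446/1243583; -9457264/113053 27047446/1243583 129039170/1243583]
step 2: x' = [3323386849/1244011897, 825861021/1244011897, -19296183430/3732035691], P' = [62782484720/1244011897 -16037264030/1244011897 -77165780576/1244011897; -16037264030/1244011897 6978098644/1244011897 17286819234/1244011897; -77165780576/1244011897 17286819234/1244011897 294121210366/3732035691]

step 0: x̄ = F·x = [-1, 6, 6]
step 0: P̄ = F·P·Fᵀ + Q = [24 5 13; 5 10 7; 13 7 35]
step 0: y = z − H·x̄ = [-20]
step 0: S = H·P̄·Hᵀ + R = [672]
step 0: K = P̄·Hᵀ·S⁻¹ = [9/56; 7/96; 41/224]
step 0: x' = x̄ + K·y = [-59/14, 109/24, 131/56]
step 0: P' = (I − K·H)·P̄ = [93/14 -23/8 -379/56; -23/8 617/96 -63/32; -379/56 -63/32 2797/224]
step 1: x̄ = F·x = [3413/168, 893/84, 20/7]
step 1: P̄ = F·P·Fᵀ + Q = [117743/672 11735/336 -1067/14; 11735/336 6023/168 179/7; -1067/14 179/7 730/7]
step 1: y = z − H·x̄ = [-15275/168]
step 1: S = H·P̄·Hᵀ + R = [1243583/672]
step 1: K = P̄·Hᵀ·S⁻¹ = [27067/113053; 152962/1243583; 20880/1243583]
step 1: x' = x̄ + K·y = [-164277/113053, -687234/1243583, 1654630/1243583]
step 1: P' = (I − K·H)·P̄ = [7816000/113053 -2212602/113053 -9457264/113053; -2212602/113053 9766411/1243583 27047446/1243583; -9457264/113053 27047446/1243583 129039170/1243583]
step 2: x̄ = F·x = [5396469/1243583, 1272230/1243583, -7330426/1243583]
step 2: P̄ = F·P·Fᵀ + Q = [2334984604/1243583 473257388/1243583 -1063686872/1243583; 473257388/1243583 112336727/1243583 -195157310/1243583; -1063686872/1243583 -195157310/1243583 526343094/1243583]
step 2: y = z − H·x̄ = [-5316598/1243583]
step 2: S = H·P̄·Hᵀ + R = [14928142764/1243583]
step 2: K = P̄·Hᵀ·S⁻¹ = [485341237/1244011897; 209021833/2488023794; -632172262/3732035691]
step 2: x' = x̄ + K·y = [3323386849/1244011897, 825861021/1244011897, -19296183430/3732035691]
step 2: P' = (I − K·H)·P̄ = [62782484720/1244011897 -16037264030/1244011897 -77165780576/1244011897; -16037264030/1244011897 6978098644/1244011897 17286819234/1244011897; -77165780576/1244011897 17286819234/1244011897 294121210366/3732035691]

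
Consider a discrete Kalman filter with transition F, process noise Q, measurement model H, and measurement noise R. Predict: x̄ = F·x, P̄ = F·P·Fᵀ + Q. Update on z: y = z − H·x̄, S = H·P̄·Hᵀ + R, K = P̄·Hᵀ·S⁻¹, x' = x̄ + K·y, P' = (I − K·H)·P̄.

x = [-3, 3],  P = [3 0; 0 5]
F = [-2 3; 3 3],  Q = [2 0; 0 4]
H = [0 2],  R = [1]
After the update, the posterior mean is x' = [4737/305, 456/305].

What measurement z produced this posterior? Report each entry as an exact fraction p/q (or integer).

x̄ = F·x = [15, 0]
P̄ = F·P·Fᵀ + Q = [59 27; 27 76]
S = H·P̄·Hᵀ + R = [305]
K = P̄·Hᵀ·S⁻¹ = [54/305; 152/305]
x' − x̄ = [162/305, 456/305] = K·y
y = (KᵀK)⁻¹·Kᵀ·(x' − x̄) = [3]
z = y + H·x̄ = [3] + [0] = [3]

z = [3]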